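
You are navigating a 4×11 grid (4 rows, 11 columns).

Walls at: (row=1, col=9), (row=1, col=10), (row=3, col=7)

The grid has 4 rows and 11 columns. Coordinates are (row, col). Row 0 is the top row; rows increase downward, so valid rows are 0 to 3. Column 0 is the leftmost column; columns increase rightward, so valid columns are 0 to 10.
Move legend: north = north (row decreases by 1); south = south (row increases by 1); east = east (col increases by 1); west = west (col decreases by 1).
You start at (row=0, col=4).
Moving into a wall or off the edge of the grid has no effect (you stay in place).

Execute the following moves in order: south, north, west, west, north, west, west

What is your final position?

Start: (row=0, col=4)
  south (south): (row=0, col=4) -> (row=1, col=4)
  north (north): (row=1, col=4) -> (row=0, col=4)
  west (west): (row=0, col=4) -> (row=0, col=3)
  west (west): (row=0, col=3) -> (row=0, col=2)
  north (north): blocked, stay at (row=0, col=2)
  west (west): (row=0, col=2) -> (row=0, col=1)
  west (west): (row=0, col=1) -> (row=0, col=0)
Final: (row=0, col=0)

Answer: Final position: (row=0, col=0)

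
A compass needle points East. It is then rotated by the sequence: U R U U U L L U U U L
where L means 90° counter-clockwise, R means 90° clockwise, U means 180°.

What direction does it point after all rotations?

Answer: Final heading: East

Derivation:
Start: East
  U (U-turn (180°)) -> West
  R (right (90° clockwise)) -> North
  U (U-turn (180°)) -> South
  U (U-turn (180°)) -> North
  U (U-turn (180°)) -> South
  L (left (90° counter-clockwise)) -> East
  L (left (90° counter-clockwise)) -> North
  U (U-turn (180°)) -> South
  U (U-turn (180°)) -> North
  U (U-turn (180°)) -> South
  L (left (90° counter-clockwise)) -> East
Final: East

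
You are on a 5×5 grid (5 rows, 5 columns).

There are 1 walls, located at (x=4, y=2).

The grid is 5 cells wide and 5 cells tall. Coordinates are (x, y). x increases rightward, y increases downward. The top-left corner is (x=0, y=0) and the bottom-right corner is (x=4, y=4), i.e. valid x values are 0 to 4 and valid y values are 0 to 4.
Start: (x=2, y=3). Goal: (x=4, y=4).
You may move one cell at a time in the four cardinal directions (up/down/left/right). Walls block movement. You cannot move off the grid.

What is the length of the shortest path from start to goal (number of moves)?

BFS from (x=2, y=3) until reaching (x=4, y=4):
  Distance 0: (x=2, y=3)
  Distance 1: (x=2, y=2), (x=1, y=3), (x=3, y=3), (x=2, y=4)
  Distance 2: (x=2, y=1), (x=1, y=2), (x=3, y=2), (x=0, y=3), (x=4, y=3), (x=1, y=4), (x=3, y=4)
  Distance 3: (x=2, y=0), (x=1, y=1), (x=3, y=1), (x=0, y=2), (x=0, y=4), (x=4, y=4)  <- goal reached here
One shortest path (3 moves): (x=2, y=3) -> (x=3, y=3) -> (x=4, y=3) -> (x=4, y=4)

Answer: Shortest path length: 3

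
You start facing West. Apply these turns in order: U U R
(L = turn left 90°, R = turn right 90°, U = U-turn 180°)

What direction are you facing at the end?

Start: West
  U (U-turn (180°)) -> East
  U (U-turn (180°)) -> West
  R (right (90° clockwise)) -> North
Final: North

Answer: Final heading: North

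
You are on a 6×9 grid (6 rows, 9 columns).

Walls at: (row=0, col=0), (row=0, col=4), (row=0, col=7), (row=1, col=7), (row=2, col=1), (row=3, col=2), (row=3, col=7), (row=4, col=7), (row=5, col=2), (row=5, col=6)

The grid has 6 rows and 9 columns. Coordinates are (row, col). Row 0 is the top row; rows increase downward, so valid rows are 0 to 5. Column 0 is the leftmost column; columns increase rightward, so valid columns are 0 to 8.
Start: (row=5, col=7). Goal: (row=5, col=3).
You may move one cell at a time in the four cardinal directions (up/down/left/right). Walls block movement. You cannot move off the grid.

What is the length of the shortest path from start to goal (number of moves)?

BFS from (row=5, col=7) until reaching (row=5, col=3):
  Distance 0: (row=5, col=7)
  Distance 1: (row=5, col=8)
  Distance 2: (row=4, col=8)
  Distance 3: (row=3, col=8)
  Distance 4: (row=2, col=8)
  Distance 5: (row=1, col=8), (row=2, col=7)
  Distance 6: (row=0, col=8), (row=2, col=6)
  Distance 7: (row=1, col=6), (row=2, col=5), (row=3, col=6)
  Distance 8: (row=0, col=6), (row=1, col=5), (row=2, col=4), (row=3, col=5), (row=4, col=6)
  Distance 9: (row=0, col=5), (row=1, col=4), (row=2, col=3), (row=3, col=4), (row=4, col=5)
  Distance 10: (row=1, col=3), (row=2, col=2), (row=3, col=3), (row=4, col=4), (row=5, col=5)
  Distance 11: (row=0, col=3), (row=1, col=2), (row=4, col=3), (row=5, col=4)
  Distance 12: (row=0, col=2), (row=1, col=1), (row=4, col=2), (row=5, col=3)  <- goal reached here
One shortest path (12 moves): (row=5, col=7) -> (row=5, col=8) -> (row=4, col=8) -> (row=3, col=8) -> (row=2, col=8) -> (row=2, col=7) -> (row=2, col=6) -> (row=2, col=5) -> (row=2, col=4) -> (row=2, col=3) -> (row=3, col=3) -> (row=4, col=3) -> (row=5, col=3)

Answer: Shortest path length: 12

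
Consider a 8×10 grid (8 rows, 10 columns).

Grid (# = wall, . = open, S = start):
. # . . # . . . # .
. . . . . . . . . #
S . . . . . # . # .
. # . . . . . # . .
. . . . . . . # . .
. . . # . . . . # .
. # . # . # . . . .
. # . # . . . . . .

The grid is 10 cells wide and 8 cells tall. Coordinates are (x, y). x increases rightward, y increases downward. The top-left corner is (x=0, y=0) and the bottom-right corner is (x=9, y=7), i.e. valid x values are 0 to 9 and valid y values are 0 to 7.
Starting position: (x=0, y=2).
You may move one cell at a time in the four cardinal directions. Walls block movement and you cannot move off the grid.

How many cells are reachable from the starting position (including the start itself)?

Answer: Reachable cells: 63

Derivation:
BFS flood-fill from (x=0, y=2):
  Distance 0: (x=0, y=2)
  Distance 1: (x=0, y=1), (x=1, y=2), (x=0, y=3)
  Distance 2: (x=0, y=0), (x=1, y=1), (x=2, y=2), (x=0, y=4)
  Distance 3: (x=2, y=1), (x=3, y=2), (x=2, y=3), (x=1, y=4), (x=0, y=5)
  Distance 4: (x=2, y=0), (x=3, y=1), (x=4, y=2), (x=3, y=3), (x=2, y=4), (x=1, y=5), (x=0, y=6)
  Distance 5: (x=3, y=0), (x=4, y=1), (x=5, y=2), (x=4, y=3), (x=3, y=4), (x=2, y=5), (x=0, y=7)
  Distance 6: (x=5, y=1), (x=5, y=3), (x=4, y=4), (x=2, y=6)
  Distance 7: (x=5, y=0), (x=6, y=1), (x=6, y=3), (x=5, y=4), (x=4, y=5), (x=2, y=7)
  Distance 8: (x=6, y=0), (x=7, y=1), (x=6, y=4), (x=5, y=5), (x=4, y=6)
  Distance 9: (x=7, y=0), (x=8, y=1), (x=7, y=2), (x=6, y=5), (x=4, y=7)
  Distance 10: (x=7, y=5), (x=6, y=6), (x=5, y=7)
  Distance 11: (x=7, y=6), (x=6, y=7)
  Distance 12: (x=8, y=6), (x=7, y=7)
  Distance 13: (x=9, y=6), (x=8, y=7)
  Distance 14: (x=9, y=5), (x=9, y=7)
  Distance 15: (x=9, y=4)
  Distance 16: (x=9, y=3), (x=8, y=4)
  Distance 17: (x=9, y=2), (x=8, y=3)
Total reachable: 63 (grid has 64 open cells total)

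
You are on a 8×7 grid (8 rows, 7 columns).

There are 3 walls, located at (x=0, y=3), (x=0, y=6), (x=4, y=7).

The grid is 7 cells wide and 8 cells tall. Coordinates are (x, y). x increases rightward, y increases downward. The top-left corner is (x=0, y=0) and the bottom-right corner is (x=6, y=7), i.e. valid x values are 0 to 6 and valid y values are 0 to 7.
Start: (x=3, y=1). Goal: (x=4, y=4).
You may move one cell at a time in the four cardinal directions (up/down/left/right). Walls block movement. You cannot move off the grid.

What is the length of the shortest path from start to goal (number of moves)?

BFS from (x=3, y=1) until reaching (x=4, y=4):
  Distance 0: (x=3, y=1)
  Distance 1: (x=3, y=0), (x=2, y=1), (x=4, y=1), (x=3, y=2)
  Distance 2: (x=2, y=0), (x=4, y=0), (x=1, y=1), (x=5, y=1), (x=2, y=2), (x=4, y=2), (x=3, y=3)
  Distance 3: (x=1, y=0), (x=5, y=0), (x=0, y=1), (x=6, y=1), (x=1, y=2), (x=5, y=2), (x=2, y=3), (x=4, y=3), (x=3, y=4)
  Distance 4: (x=0, y=0), (x=6, y=0), (x=0, y=2), (x=6, y=2), (x=1, y=3), (x=5, y=3), (x=2, y=4), (x=4, y=4), (x=3, y=5)  <- goal reached here
One shortest path (4 moves): (x=3, y=1) -> (x=4, y=1) -> (x=4, y=2) -> (x=4, y=3) -> (x=4, y=4)

Answer: Shortest path length: 4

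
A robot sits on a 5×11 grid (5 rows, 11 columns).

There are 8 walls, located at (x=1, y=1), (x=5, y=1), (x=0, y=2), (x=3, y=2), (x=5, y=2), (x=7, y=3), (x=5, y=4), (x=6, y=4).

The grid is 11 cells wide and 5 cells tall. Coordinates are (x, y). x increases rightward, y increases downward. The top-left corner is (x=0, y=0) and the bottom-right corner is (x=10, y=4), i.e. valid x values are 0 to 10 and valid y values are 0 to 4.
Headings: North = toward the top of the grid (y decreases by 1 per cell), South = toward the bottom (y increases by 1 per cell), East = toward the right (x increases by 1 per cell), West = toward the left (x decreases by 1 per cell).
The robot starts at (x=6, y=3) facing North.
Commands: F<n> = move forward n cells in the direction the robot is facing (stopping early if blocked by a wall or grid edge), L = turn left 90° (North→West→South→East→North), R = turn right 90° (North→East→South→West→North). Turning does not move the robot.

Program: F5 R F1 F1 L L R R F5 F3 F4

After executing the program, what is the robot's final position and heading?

Start: (x=6, y=3), facing North
  F5: move forward 3/5 (blocked), now at (x=6, y=0)
  R: turn right, now facing East
  F1: move forward 1, now at (x=7, y=0)
  F1: move forward 1, now at (x=8, y=0)
  L: turn left, now facing North
  L: turn left, now facing West
  R: turn right, now facing North
  R: turn right, now facing East
  F5: move forward 2/5 (blocked), now at (x=10, y=0)
  F3: move forward 0/3 (blocked), now at (x=10, y=0)
  F4: move forward 0/4 (blocked), now at (x=10, y=0)
Final: (x=10, y=0), facing East

Answer: Final position: (x=10, y=0), facing East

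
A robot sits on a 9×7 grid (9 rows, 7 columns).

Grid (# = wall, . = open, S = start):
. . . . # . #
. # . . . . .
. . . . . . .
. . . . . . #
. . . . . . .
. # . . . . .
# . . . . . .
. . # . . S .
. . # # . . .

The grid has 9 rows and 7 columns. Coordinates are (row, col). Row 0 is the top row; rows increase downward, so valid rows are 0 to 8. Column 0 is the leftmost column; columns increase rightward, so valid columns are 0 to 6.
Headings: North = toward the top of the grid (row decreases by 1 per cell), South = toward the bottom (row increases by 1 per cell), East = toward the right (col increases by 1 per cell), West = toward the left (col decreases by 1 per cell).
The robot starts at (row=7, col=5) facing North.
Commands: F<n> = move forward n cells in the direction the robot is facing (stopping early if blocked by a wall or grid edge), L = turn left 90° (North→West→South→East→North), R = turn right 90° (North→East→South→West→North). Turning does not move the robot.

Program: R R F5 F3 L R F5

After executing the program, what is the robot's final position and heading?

Start: (row=7, col=5), facing North
  R: turn right, now facing East
  R: turn right, now facing South
  F5: move forward 1/5 (blocked), now at (row=8, col=5)
  F3: move forward 0/3 (blocked), now at (row=8, col=5)
  L: turn left, now facing East
  R: turn right, now facing South
  F5: move forward 0/5 (blocked), now at (row=8, col=5)
Final: (row=8, col=5), facing South

Answer: Final position: (row=8, col=5), facing South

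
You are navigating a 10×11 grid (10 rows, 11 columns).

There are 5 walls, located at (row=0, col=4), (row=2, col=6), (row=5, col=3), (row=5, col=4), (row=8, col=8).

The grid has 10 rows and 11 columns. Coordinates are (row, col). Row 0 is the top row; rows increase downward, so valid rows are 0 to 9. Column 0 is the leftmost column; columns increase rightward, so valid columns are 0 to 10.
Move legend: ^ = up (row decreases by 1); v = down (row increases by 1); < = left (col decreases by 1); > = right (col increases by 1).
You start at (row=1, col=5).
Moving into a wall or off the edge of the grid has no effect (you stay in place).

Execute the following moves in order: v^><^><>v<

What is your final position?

Answer: Final position: (row=1, col=5)

Derivation:
Start: (row=1, col=5)
  v (down): (row=1, col=5) -> (row=2, col=5)
  ^ (up): (row=2, col=5) -> (row=1, col=5)
  > (right): (row=1, col=5) -> (row=1, col=6)
  < (left): (row=1, col=6) -> (row=1, col=5)
  ^ (up): (row=1, col=5) -> (row=0, col=5)
  > (right): (row=0, col=5) -> (row=0, col=6)
  < (left): (row=0, col=6) -> (row=0, col=5)
  > (right): (row=0, col=5) -> (row=0, col=6)
  v (down): (row=0, col=6) -> (row=1, col=6)
  < (left): (row=1, col=6) -> (row=1, col=5)
Final: (row=1, col=5)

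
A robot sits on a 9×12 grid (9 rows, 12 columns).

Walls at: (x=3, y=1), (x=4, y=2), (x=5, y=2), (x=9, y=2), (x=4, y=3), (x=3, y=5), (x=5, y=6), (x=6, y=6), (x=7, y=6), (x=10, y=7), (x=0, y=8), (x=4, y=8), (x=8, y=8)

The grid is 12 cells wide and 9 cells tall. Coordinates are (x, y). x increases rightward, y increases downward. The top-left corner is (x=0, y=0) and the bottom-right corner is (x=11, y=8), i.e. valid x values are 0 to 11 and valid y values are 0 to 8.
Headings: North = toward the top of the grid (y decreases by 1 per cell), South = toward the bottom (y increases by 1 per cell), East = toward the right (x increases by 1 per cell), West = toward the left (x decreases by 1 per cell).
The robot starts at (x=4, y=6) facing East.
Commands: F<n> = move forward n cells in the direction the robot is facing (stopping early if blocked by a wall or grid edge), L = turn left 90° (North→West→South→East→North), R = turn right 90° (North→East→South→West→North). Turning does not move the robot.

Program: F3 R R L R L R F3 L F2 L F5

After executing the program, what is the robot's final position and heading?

Start: (x=4, y=6), facing East
  F3: move forward 0/3 (blocked), now at (x=4, y=6)
  R: turn right, now facing South
  R: turn right, now facing West
  L: turn left, now facing South
  R: turn right, now facing West
  L: turn left, now facing South
  R: turn right, now facing West
  F3: move forward 3, now at (x=1, y=6)
  L: turn left, now facing South
  F2: move forward 2, now at (x=1, y=8)
  L: turn left, now facing East
  F5: move forward 2/5 (blocked), now at (x=3, y=8)
Final: (x=3, y=8), facing East

Answer: Final position: (x=3, y=8), facing East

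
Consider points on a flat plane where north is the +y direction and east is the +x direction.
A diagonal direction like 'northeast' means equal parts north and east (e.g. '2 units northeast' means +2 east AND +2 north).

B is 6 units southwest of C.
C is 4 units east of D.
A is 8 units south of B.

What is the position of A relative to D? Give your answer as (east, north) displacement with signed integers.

Place D at the origin (east=0, north=0).
  C is 4 units east of D: delta (east=+4, north=+0); C at (east=4, north=0).
  B is 6 units southwest of C: delta (east=-6, north=-6); B at (east=-2, north=-6).
  A is 8 units south of B: delta (east=+0, north=-8); A at (east=-2, north=-14).
Therefore A relative to D: (east=-2, north=-14).

Answer: A is at (east=-2, north=-14) relative to D.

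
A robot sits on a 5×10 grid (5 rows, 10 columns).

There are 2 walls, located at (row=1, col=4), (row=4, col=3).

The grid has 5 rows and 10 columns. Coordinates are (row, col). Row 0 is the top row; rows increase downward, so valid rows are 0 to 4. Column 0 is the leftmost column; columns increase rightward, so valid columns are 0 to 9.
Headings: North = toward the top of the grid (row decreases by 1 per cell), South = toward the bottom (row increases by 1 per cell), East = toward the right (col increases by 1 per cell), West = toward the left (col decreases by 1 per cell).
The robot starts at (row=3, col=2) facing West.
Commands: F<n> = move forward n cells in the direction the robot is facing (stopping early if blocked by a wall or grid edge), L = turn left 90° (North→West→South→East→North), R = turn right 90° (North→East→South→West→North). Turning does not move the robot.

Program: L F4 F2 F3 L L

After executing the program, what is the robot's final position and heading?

Start: (row=3, col=2), facing West
  L: turn left, now facing South
  F4: move forward 1/4 (blocked), now at (row=4, col=2)
  F2: move forward 0/2 (blocked), now at (row=4, col=2)
  F3: move forward 0/3 (blocked), now at (row=4, col=2)
  L: turn left, now facing East
  L: turn left, now facing North
Final: (row=4, col=2), facing North

Answer: Final position: (row=4, col=2), facing North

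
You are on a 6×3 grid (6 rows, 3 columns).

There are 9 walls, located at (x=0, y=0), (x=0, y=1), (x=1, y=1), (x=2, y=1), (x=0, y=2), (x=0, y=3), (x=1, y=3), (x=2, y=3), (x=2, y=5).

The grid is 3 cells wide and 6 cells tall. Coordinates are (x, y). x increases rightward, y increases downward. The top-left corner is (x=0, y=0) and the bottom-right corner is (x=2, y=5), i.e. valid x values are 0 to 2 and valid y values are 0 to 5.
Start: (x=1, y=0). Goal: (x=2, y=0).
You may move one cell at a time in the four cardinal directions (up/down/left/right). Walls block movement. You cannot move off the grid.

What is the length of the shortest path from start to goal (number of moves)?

BFS from (x=1, y=0) until reaching (x=2, y=0):
  Distance 0: (x=1, y=0)
  Distance 1: (x=2, y=0)  <- goal reached here
One shortest path (1 moves): (x=1, y=0) -> (x=2, y=0)

Answer: Shortest path length: 1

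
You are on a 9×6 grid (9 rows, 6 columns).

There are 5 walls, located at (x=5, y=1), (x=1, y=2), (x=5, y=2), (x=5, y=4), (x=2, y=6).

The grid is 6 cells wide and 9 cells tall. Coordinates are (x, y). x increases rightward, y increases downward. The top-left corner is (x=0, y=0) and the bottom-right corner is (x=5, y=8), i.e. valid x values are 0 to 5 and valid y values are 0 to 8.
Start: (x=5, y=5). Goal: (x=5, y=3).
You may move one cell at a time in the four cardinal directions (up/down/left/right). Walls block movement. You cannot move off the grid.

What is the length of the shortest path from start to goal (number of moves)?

BFS from (x=5, y=5) until reaching (x=5, y=3):
  Distance 0: (x=5, y=5)
  Distance 1: (x=4, y=5), (x=5, y=6)
  Distance 2: (x=4, y=4), (x=3, y=5), (x=4, y=6), (x=5, y=7)
  Distance 3: (x=4, y=3), (x=3, y=4), (x=2, y=5), (x=3, y=6), (x=4, y=7), (x=5, y=8)
  Distance 4: (x=4, y=2), (x=3, y=3), (x=5, y=3), (x=2, y=4), (x=1, y=5), (x=3, y=7), (x=4, y=8)  <- goal reached here
One shortest path (4 moves): (x=5, y=5) -> (x=4, y=5) -> (x=4, y=4) -> (x=4, y=3) -> (x=5, y=3)

Answer: Shortest path length: 4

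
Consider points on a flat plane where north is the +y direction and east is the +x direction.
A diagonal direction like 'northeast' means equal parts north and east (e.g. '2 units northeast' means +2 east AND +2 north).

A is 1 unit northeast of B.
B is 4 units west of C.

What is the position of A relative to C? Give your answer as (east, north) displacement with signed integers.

Place C at the origin (east=0, north=0).
  B is 4 units west of C: delta (east=-4, north=+0); B at (east=-4, north=0).
  A is 1 unit northeast of B: delta (east=+1, north=+1); A at (east=-3, north=1).
Therefore A relative to C: (east=-3, north=1).

Answer: A is at (east=-3, north=1) relative to C.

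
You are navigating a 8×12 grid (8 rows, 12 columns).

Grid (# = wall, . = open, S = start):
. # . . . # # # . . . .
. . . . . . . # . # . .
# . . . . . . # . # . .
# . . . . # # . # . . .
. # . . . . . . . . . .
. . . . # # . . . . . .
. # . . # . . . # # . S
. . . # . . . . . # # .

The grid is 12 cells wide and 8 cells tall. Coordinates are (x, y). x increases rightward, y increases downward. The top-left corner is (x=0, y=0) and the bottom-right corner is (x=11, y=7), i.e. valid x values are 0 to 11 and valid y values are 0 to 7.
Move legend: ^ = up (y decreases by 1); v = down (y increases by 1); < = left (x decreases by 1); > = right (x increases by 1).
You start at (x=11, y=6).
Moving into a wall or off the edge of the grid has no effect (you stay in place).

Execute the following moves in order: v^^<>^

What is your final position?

Answer: Final position: (x=11, y=4)

Derivation:
Start: (x=11, y=6)
  v (down): (x=11, y=6) -> (x=11, y=7)
  ^ (up): (x=11, y=7) -> (x=11, y=6)
  ^ (up): (x=11, y=6) -> (x=11, y=5)
  < (left): (x=11, y=5) -> (x=10, y=5)
  > (right): (x=10, y=5) -> (x=11, y=5)
  ^ (up): (x=11, y=5) -> (x=11, y=4)
Final: (x=11, y=4)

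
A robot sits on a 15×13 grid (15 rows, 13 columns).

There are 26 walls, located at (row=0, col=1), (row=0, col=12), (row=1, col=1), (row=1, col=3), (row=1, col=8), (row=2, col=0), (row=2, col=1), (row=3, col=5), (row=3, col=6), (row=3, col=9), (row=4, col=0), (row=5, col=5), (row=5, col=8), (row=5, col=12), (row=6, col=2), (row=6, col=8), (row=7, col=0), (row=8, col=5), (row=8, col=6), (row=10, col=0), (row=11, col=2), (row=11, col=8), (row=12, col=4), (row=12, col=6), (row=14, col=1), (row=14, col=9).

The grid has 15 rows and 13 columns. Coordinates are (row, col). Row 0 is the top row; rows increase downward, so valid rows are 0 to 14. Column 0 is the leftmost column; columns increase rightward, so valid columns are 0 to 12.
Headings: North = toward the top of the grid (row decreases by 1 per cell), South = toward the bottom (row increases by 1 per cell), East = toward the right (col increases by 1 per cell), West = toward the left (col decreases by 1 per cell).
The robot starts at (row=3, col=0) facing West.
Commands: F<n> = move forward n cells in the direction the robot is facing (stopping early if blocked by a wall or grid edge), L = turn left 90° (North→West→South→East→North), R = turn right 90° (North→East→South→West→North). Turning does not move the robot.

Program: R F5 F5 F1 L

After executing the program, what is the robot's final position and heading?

Answer: Final position: (row=3, col=0), facing West

Derivation:
Start: (row=3, col=0), facing West
  R: turn right, now facing North
  F5: move forward 0/5 (blocked), now at (row=3, col=0)
  F5: move forward 0/5 (blocked), now at (row=3, col=0)
  F1: move forward 0/1 (blocked), now at (row=3, col=0)
  L: turn left, now facing West
Final: (row=3, col=0), facing West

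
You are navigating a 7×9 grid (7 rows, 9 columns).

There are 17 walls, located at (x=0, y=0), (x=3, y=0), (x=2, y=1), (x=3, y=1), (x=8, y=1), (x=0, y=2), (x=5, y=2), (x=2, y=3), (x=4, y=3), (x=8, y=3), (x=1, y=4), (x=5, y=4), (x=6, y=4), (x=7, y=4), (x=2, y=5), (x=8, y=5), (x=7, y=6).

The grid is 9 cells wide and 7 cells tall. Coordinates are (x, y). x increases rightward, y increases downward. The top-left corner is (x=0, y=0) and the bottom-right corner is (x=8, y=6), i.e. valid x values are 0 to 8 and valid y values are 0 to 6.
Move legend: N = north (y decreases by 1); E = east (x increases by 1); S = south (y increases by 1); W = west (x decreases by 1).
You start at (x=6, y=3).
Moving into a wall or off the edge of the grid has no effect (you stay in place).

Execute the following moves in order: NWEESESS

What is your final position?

Answer: Final position: (x=8, y=2)

Derivation:
Start: (x=6, y=3)
  N (north): (x=6, y=3) -> (x=6, y=2)
  W (west): blocked, stay at (x=6, y=2)
  E (east): (x=6, y=2) -> (x=7, y=2)
  E (east): (x=7, y=2) -> (x=8, y=2)
  S (south): blocked, stay at (x=8, y=2)
  E (east): blocked, stay at (x=8, y=2)
  S (south): blocked, stay at (x=8, y=2)
  S (south): blocked, stay at (x=8, y=2)
Final: (x=8, y=2)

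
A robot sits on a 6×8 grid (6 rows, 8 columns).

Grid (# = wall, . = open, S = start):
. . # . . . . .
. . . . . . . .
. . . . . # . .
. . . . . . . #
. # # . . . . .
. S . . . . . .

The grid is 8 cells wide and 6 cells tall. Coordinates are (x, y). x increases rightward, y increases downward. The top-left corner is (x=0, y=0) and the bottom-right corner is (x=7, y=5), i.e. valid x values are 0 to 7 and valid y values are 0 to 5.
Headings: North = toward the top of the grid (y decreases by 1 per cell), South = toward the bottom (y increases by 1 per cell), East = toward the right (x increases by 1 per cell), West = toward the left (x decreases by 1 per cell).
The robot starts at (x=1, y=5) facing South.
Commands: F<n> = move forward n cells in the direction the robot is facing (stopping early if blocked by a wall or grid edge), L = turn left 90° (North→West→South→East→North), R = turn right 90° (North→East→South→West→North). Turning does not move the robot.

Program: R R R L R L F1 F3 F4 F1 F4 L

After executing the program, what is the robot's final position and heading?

Start: (x=1, y=5), facing South
  R: turn right, now facing West
  R: turn right, now facing North
  R: turn right, now facing East
  L: turn left, now facing North
  R: turn right, now facing East
  L: turn left, now facing North
  F1: move forward 0/1 (blocked), now at (x=1, y=5)
  F3: move forward 0/3 (blocked), now at (x=1, y=5)
  F4: move forward 0/4 (blocked), now at (x=1, y=5)
  F1: move forward 0/1 (blocked), now at (x=1, y=5)
  F4: move forward 0/4 (blocked), now at (x=1, y=5)
  L: turn left, now facing West
Final: (x=1, y=5), facing West

Answer: Final position: (x=1, y=5), facing West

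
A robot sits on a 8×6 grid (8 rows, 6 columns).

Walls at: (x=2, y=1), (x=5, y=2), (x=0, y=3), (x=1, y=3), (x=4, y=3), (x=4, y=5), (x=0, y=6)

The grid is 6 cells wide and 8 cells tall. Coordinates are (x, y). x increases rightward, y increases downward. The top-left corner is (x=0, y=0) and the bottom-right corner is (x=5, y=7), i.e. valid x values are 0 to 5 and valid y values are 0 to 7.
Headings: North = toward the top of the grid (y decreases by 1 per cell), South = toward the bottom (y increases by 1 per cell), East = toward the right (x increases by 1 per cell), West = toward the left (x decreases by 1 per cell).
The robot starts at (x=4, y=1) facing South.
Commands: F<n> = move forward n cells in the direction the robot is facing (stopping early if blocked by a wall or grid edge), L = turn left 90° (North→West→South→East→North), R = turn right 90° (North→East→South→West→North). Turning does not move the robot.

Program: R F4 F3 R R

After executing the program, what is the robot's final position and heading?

Start: (x=4, y=1), facing South
  R: turn right, now facing West
  F4: move forward 1/4 (blocked), now at (x=3, y=1)
  F3: move forward 0/3 (blocked), now at (x=3, y=1)
  R: turn right, now facing North
  R: turn right, now facing East
Final: (x=3, y=1), facing East

Answer: Final position: (x=3, y=1), facing East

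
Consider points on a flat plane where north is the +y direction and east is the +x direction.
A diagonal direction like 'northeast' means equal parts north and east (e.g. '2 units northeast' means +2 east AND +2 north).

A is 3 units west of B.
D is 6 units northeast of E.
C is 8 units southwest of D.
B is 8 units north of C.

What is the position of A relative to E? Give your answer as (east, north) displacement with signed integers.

Place E at the origin (east=0, north=0).
  D is 6 units northeast of E: delta (east=+6, north=+6); D at (east=6, north=6).
  C is 8 units southwest of D: delta (east=-8, north=-8); C at (east=-2, north=-2).
  B is 8 units north of C: delta (east=+0, north=+8); B at (east=-2, north=6).
  A is 3 units west of B: delta (east=-3, north=+0); A at (east=-5, north=6).
Therefore A relative to E: (east=-5, north=6).

Answer: A is at (east=-5, north=6) relative to E.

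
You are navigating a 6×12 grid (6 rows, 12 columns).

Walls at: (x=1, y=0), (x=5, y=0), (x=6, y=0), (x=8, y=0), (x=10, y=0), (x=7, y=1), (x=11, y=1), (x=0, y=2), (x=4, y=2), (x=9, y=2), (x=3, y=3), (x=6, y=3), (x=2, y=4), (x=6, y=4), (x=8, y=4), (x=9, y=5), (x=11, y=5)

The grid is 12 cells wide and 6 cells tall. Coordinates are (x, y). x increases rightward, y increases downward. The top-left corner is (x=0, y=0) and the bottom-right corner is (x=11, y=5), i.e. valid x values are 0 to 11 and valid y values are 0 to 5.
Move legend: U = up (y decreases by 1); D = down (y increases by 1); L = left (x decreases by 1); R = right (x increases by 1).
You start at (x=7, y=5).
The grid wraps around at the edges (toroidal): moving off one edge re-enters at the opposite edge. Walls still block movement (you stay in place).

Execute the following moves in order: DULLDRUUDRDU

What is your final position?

Answer: Final position: (x=7, y=5)

Derivation:
Start: (x=7, y=5)
  D (down): (x=7, y=5) -> (x=7, y=0)
  U (up): (x=7, y=0) -> (x=7, y=5)
  L (left): (x=7, y=5) -> (x=6, y=5)
  L (left): (x=6, y=5) -> (x=5, y=5)
  D (down): blocked, stay at (x=5, y=5)
  R (right): (x=5, y=5) -> (x=6, y=5)
  U (up): blocked, stay at (x=6, y=5)
  U (up): blocked, stay at (x=6, y=5)
  D (down): blocked, stay at (x=6, y=5)
  R (right): (x=6, y=5) -> (x=7, y=5)
  D (down): (x=7, y=5) -> (x=7, y=0)
  U (up): (x=7, y=0) -> (x=7, y=5)
Final: (x=7, y=5)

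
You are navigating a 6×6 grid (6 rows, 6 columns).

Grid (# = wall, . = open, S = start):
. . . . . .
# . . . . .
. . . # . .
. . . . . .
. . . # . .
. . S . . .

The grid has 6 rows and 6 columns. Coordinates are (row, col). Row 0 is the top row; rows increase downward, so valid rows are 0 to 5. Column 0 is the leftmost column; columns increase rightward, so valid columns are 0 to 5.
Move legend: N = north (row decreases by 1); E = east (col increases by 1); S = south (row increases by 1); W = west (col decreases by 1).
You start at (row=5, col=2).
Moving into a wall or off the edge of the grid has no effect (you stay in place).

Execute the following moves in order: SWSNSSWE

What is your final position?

Start: (row=5, col=2)
  S (south): blocked, stay at (row=5, col=2)
  W (west): (row=5, col=2) -> (row=5, col=1)
  S (south): blocked, stay at (row=5, col=1)
  N (north): (row=5, col=1) -> (row=4, col=1)
  S (south): (row=4, col=1) -> (row=5, col=1)
  S (south): blocked, stay at (row=5, col=1)
  W (west): (row=5, col=1) -> (row=5, col=0)
  E (east): (row=5, col=0) -> (row=5, col=1)
Final: (row=5, col=1)

Answer: Final position: (row=5, col=1)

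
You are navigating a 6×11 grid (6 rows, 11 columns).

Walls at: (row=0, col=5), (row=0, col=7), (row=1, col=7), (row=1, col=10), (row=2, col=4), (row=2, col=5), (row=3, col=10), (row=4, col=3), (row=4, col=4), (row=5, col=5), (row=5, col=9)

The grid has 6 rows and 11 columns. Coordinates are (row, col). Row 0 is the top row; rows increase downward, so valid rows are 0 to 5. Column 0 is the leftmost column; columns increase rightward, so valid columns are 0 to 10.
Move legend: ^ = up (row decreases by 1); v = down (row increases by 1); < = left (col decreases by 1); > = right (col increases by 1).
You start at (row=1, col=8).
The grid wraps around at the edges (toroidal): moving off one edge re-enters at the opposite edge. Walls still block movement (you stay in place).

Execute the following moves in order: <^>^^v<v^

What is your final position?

Start: (row=1, col=8)
  < (left): blocked, stay at (row=1, col=8)
  ^ (up): (row=1, col=8) -> (row=0, col=8)
  > (right): (row=0, col=8) -> (row=0, col=9)
  ^ (up): blocked, stay at (row=0, col=9)
  ^ (up): blocked, stay at (row=0, col=9)
  v (down): (row=0, col=9) -> (row=1, col=9)
  < (left): (row=1, col=9) -> (row=1, col=8)
  v (down): (row=1, col=8) -> (row=2, col=8)
  ^ (up): (row=2, col=8) -> (row=1, col=8)
Final: (row=1, col=8)

Answer: Final position: (row=1, col=8)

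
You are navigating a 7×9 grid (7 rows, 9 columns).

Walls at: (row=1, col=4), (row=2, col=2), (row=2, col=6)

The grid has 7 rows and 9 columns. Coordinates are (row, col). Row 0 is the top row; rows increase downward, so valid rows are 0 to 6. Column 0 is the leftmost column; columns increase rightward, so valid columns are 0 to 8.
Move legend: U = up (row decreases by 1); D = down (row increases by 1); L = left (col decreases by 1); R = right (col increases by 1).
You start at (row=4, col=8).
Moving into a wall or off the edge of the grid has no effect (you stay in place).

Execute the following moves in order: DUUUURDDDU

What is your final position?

Answer: Final position: (row=3, col=8)

Derivation:
Start: (row=4, col=8)
  D (down): (row=4, col=8) -> (row=5, col=8)
  U (up): (row=5, col=8) -> (row=4, col=8)
  U (up): (row=4, col=8) -> (row=3, col=8)
  U (up): (row=3, col=8) -> (row=2, col=8)
  U (up): (row=2, col=8) -> (row=1, col=8)
  R (right): blocked, stay at (row=1, col=8)
  D (down): (row=1, col=8) -> (row=2, col=8)
  D (down): (row=2, col=8) -> (row=3, col=8)
  D (down): (row=3, col=8) -> (row=4, col=8)
  U (up): (row=4, col=8) -> (row=3, col=8)
Final: (row=3, col=8)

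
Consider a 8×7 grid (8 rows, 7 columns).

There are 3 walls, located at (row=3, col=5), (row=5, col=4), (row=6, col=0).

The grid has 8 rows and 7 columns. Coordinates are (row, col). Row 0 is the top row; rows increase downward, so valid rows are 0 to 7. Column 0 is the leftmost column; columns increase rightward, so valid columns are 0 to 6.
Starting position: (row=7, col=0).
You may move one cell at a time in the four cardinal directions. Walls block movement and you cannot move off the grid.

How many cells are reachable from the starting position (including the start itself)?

Answer: Reachable cells: 53

Derivation:
BFS flood-fill from (row=7, col=0):
  Distance 0: (row=7, col=0)
  Distance 1: (row=7, col=1)
  Distance 2: (row=6, col=1), (row=7, col=2)
  Distance 3: (row=5, col=1), (row=6, col=2), (row=7, col=3)
  Distance 4: (row=4, col=1), (row=5, col=0), (row=5, col=2), (row=6, col=3), (row=7, col=4)
  Distance 5: (row=3, col=1), (row=4, col=0), (row=4, col=2), (row=5, col=3), (row=6, col=4), (row=7, col=5)
  Distance 6: (row=2, col=1), (row=3, col=0), (row=3, col=2), (row=4, col=3), (row=6, col=5), (row=7, col=6)
  Distance 7: (row=1, col=1), (row=2, col=0), (row=2, col=2), (row=3, col=3), (row=4, col=4), (row=5, col=5), (row=6, col=6)
  Distance 8: (row=0, col=1), (row=1, col=0), (row=1, col=2), (row=2, col=3), (row=3, col=4), (row=4, col=5), (row=5, col=6)
  Distance 9: (row=0, col=0), (row=0, col=2), (row=1, col=3), (row=2, col=4), (row=4, col=6)
  Distance 10: (row=0, col=3), (row=1, col=4), (row=2, col=5), (row=3, col=6)
  Distance 11: (row=0, col=4), (row=1, col=5), (row=2, col=6)
  Distance 12: (row=0, col=5), (row=1, col=6)
  Distance 13: (row=0, col=6)
Total reachable: 53 (grid has 53 open cells total)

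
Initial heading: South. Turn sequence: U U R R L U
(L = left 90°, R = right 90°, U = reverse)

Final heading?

Answer: Final heading: East

Derivation:
Start: South
  U (U-turn (180°)) -> North
  U (U-turn (180°)) -> South
  R (right (90° clockwise)) -> West
  R (right (90° clockwise)) -> North
  L (left (90° counter-clockwise)) -> West
  U (U-turn (180°)) -> East
Final: East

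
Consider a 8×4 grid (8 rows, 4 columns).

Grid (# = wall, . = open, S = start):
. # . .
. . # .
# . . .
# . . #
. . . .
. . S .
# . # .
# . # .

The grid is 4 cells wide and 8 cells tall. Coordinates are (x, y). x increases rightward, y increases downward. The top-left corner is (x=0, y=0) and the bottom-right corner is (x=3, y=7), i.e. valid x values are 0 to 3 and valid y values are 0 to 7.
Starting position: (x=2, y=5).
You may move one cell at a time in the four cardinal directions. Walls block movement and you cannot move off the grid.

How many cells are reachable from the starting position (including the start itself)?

Answer: Reachable cells: 23

Derivation:
BFS flood-fill from (x=2, y=5):
  Distance 0: (x=2, y=5)
  Distance 1: (x=2, y=4), (x=1, y=5), (x=3, y=5)
  Distance 2: (x=2, y=3), (x=1, y=4), (x=3, y=4), (x=0, y=5), (x=1, y=6), (x=3, y=6)
  Distance 3: (x=2, y=2), (x=1, y=3), (x=0, y=4), (x=1, y=7), (x=3, y=7)
  Distance 4: (x=1, y=2), (x=3, y=2)
  Distance 5: (x=1, y=1), (x=3, y=1)
  Distance 6: (x=3, y=0), (x=0, y=1)
  Distance 7: (x=0, y=0), (x=2, y=0)
Total reachable: 23 (grid has 23 open cells total)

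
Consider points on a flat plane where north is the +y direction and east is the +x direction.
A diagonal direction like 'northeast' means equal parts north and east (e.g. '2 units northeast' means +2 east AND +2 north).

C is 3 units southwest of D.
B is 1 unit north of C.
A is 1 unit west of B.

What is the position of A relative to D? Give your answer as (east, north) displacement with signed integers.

Place D at the origin (east=0, north=0).
  C is 3 units southwest of D: delta (east=-3, north=-3); C at (east=-3, north=-3).
  B is 1 unit north of C: delta (east=+0, north=+1); B at (east=-3, north=-2).
  A is 1 unit west of B: delta (east=-1, north=+0); A at (east=-4, north=-2).
Therefore A relative to D: (east=-4, north=-2).

Answer: A is at (east=-4, north=-2) relative to D.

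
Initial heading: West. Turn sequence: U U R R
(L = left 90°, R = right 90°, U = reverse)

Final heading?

Start: West
  U (U-turn (180°)) -> East
  U (U-turn (180°)) -> West
  R (right (90° clockwise)) -> North
  R (right (90° clockwise)) -> East
Final: East

Answer: Final heading: East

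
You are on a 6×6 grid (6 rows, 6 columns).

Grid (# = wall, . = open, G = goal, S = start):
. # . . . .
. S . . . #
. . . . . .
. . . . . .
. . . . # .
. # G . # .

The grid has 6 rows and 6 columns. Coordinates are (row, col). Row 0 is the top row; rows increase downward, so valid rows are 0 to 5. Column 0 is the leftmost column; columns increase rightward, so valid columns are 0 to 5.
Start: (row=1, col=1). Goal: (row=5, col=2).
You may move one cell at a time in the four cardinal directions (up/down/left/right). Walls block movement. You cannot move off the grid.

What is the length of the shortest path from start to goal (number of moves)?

BFS from (row=1, col=1) until reaching (row=5, col=2):
  Distance 0: (row=1, col=1)
  Distance 1: (row=1, col=0), (row=1, col=2), (row=2, col=1)
  Distance 2: (row=0, col=0), (row=0, col=2), (row=1, col=3), (row=2, col=0), (row=2, col=2), (row=3, col=1)
  Distance 3: (row=0, col=3), (row=1, col=4), (row=2, col=3), (row=3, col=0), (row=3, col=2), (row=4, col=1)
  Distance 4: (row=0, col=4), (row=2, col=4), (row=3, col=3), (row=4, col=0), (row=4, col=2)
  Distance 5: (row=0, col=5), (row=2, col=5), (row=3, col=4), (row=4, col=3), (row=5, col=0), (row=5, col=2)  <- goal reached here
One shortest path (5 moves): (row=1, col=1) -> (row=1, col=2) -> (row=2, col=2) -> (row=3, col=2) -> (row=4, col=2) -> (row=5, col=2)

Answer: Shortest path length: 5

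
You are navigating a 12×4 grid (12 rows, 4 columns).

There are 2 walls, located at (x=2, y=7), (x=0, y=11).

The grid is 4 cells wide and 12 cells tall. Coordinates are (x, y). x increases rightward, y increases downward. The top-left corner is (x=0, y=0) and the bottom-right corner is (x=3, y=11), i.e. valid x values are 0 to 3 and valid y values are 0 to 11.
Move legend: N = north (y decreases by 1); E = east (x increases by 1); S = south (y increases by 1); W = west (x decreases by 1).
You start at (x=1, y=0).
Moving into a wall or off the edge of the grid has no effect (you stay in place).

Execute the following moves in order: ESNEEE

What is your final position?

Start: (x=1, y=0)
  E (east): (x=1, y=0) -> (x=2, y=0)
  S (south): (x=2, y=0) -> (x=2, y=1)
  N (north): (x=2, y=1) -> (x=2, y=0)
  E (east): (x=2, y=0) -> (x=3, y=0)
  E (east): blocked, stay at (x=3, y=0)
  E (east): blocked, stay at (x=3, y=0)
Final: (x=3, y=0)

Answer: Final position: (x=3, y=0)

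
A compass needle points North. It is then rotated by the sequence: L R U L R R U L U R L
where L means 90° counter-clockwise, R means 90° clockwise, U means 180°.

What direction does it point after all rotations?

Answer: Final heading: South

Derivation:
Start: North
  L (left (90° counter-clockwise)) -> West
  R (right (90° clockwise)) -> North
  U (U-turn (180°)) -> South
  L (left (90° counter-clockwise)) -> East
  R (right (90° clockwise)) -> South
  R (right (90° clockwise)) -> West
  U (U-turn (180°)) -> East
  L (left (90° counter-clockwise)) -> North
  U (U-turn (180°)) -> South
  R (right (90° clockwise)) -> West
  L (left (90° counter-clockwise)) -> South
Final: South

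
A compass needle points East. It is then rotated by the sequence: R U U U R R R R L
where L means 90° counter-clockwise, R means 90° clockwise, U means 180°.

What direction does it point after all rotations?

Answer: Final heading: West

Derivation:
Start: East
  R (right (90° clockwise)) -> South
  U (U-turn (180°)) -> North
  U (U-turn (180°)) -> South
  U (U-turn (180°)) -> North
  R (right (90° clockwise)) -> East
  R (right (90° clockwise)) -> South
  R (right (90° clockwise)) -> West
  R (right (90° clockwise)) -> North
  L (left (90° counter-clockwise)) -> West
Final: West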